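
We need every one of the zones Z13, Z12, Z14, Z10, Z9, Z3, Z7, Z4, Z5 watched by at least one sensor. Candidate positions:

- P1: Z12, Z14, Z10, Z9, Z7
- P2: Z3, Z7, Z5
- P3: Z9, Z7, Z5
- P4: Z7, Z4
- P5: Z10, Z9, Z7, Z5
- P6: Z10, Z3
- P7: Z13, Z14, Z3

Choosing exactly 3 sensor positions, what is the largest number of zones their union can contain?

8

Choosing P1, P2, P4 covers {Z12, Z14, Z10, Z9, Z3, Z7, Z4, Z5} — 8 zones.
No choice of 3 sensor positions does better; here Z13 is left uncovered.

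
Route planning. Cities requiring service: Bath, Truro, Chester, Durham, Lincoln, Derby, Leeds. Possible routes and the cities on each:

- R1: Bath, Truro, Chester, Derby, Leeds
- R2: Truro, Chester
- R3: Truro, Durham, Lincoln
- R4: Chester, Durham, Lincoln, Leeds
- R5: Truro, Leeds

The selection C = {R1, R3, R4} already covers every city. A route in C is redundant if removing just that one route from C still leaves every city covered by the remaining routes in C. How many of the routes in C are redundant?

Drop R1: Bath, Derby uncovered — not redundant.
Drop R3: the rest still cover every city — redundant.
Drop R4: the rest still cover every city — redundant.
2 redundant: R3, R4.

2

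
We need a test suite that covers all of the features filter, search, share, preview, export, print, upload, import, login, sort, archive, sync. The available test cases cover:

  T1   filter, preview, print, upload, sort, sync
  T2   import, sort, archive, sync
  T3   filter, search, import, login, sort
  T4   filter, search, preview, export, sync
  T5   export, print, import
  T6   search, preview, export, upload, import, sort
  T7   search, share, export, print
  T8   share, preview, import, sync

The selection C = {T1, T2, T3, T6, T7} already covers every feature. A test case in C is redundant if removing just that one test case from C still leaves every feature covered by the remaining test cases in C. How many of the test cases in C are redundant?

2

Drop T1: the rest still cover every feature — redundant.
Drop T2: archive uncovered — not redundant.
Drop T3: login uncovered — not redundant.
Drop T6: the rest still cover every feature — redundant.
Drop T7: share uncovered — not redundant.
2 redundant: T1, T6.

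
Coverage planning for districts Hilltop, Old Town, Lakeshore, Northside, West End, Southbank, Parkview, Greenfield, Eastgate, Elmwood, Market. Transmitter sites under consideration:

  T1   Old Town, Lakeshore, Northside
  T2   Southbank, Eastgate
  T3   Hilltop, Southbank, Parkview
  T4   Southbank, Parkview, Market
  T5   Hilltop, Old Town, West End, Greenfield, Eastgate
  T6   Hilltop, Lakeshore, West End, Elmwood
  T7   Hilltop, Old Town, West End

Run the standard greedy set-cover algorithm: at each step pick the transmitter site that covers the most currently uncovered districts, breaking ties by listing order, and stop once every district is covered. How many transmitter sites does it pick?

4

Pick 1: T5 covers 5 new districts (Hilltop, Old Town, West End, Greenfield, Eastgate).
Pick 2: T4 covers 3 new districts (Southbank, Parkview, Market).
Pick 3: T1 covers 2 new districts (Lakeshore, Northside).
Pick 4: T6 covers 1 new districts (Elmwood).
Greedy uses 4 transmitter sites.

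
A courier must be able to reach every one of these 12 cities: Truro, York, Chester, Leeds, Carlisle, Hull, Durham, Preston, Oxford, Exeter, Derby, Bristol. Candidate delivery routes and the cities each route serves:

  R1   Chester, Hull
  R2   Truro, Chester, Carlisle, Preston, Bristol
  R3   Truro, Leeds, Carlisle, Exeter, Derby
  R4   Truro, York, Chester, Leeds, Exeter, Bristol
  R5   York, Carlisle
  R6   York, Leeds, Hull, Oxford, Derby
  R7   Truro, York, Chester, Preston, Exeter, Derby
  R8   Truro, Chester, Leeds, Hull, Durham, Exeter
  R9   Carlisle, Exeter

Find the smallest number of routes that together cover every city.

3

R2, R6, R8 together cover {Truro, York, Chester, Leeds, Carlisle, Hull, Durham, Preston, Oxford, Exeter, Derby, Bristol} — every city.
No 2 of the 9 routes cover everything (all 36 pairs fall short), so 3 is minimum.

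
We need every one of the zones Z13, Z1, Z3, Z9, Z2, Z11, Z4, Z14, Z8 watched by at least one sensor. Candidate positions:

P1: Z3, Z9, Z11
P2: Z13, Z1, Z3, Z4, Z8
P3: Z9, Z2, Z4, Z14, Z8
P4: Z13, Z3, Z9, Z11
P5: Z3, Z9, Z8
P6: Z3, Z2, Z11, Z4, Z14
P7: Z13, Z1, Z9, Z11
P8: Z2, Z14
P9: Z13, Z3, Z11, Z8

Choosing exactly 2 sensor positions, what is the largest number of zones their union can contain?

Choosing P2, P3 covers {Z13, Z1, Z3, Z9, Z2, Z4, Z14, Z8} — 8 zones.
No choice of 2 sensor positions does better; here Z11 is left uncovered.

8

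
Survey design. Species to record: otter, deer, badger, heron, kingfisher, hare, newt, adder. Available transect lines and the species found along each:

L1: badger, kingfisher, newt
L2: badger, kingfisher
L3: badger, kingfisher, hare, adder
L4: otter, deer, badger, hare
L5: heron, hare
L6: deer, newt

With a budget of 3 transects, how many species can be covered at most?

Choosing L1, L3, L4 covers {otter, deer, badger, kingfisher, hare, newt, adder} — 7 species.
No choice of 3 transects does better; here heron is left uncovered.

7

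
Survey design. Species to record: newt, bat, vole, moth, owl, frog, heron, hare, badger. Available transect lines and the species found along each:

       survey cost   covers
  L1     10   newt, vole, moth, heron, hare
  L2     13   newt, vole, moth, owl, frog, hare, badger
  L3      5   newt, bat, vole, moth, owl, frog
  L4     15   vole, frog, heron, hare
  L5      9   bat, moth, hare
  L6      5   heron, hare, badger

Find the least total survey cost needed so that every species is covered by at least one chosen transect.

L3, L6 cover every species at survey cost 5 + 5 = 10.
Any cover uses at least 2 transects; among all covering selections none totals below 10.

10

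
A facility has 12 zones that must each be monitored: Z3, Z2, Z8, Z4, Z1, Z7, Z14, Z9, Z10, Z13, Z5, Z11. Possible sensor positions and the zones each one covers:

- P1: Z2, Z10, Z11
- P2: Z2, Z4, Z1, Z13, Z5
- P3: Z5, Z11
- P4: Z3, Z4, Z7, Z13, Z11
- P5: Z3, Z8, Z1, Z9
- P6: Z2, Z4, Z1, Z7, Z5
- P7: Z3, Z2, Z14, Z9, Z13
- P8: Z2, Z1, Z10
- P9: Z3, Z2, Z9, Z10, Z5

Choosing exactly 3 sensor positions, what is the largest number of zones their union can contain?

Choosing P1, P6, P7 covers {Z3, Z2, Z4, Z1, Z7, Z14, Z9, Z10, Z13, Z5, Z11} — 11 zones.
No choice of 3 sensor positions does better; here Z8 is left uncovered.

11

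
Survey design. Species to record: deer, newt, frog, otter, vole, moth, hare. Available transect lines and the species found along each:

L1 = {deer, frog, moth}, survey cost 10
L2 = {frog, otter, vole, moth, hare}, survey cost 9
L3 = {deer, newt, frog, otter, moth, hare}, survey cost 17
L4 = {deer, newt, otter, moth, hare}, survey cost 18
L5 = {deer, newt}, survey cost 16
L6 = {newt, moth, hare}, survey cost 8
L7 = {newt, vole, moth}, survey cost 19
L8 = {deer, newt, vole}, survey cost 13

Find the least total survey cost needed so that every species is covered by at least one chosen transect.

L2, L8 cover every species at survey cost 9 + 13 = 22.
Any cover uses at least 2 transects; among all covering selections none totals below 22.

22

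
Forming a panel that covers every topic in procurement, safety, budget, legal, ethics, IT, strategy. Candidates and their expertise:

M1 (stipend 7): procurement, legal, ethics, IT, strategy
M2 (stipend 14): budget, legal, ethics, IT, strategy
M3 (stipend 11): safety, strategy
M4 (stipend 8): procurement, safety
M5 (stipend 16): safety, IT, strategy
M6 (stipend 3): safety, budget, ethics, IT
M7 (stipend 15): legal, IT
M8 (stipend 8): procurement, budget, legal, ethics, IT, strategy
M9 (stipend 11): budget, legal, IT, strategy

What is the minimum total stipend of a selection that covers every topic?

10

M1, M6 cover every topic at stipend 7 + 3 = 10.
Any cover uses at least 2 members; among all covering selections none totals below 10.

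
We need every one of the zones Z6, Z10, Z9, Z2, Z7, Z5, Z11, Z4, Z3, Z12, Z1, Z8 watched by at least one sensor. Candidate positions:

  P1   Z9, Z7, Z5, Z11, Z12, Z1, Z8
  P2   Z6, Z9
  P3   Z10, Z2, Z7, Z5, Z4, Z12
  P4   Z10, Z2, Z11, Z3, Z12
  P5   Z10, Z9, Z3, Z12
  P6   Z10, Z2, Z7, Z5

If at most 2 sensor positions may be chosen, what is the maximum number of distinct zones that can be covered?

Choosing P1, P3 covers {Z10, Z9, Z2, Z7, Z5, Z11, Z4, Z12, Z1, Z8} — 10 zones.
No choice of 2 sensor positions does better; here Z6, Z3 are left uncovered.

10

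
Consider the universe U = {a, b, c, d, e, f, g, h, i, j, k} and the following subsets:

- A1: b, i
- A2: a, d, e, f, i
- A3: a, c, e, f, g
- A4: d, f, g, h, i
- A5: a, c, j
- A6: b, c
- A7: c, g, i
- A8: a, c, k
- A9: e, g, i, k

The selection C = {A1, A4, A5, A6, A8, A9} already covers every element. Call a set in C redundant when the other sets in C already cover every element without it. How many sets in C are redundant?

3

Drop A1: the rest still cover every element — redundant.
Drop A4: d, f, h uncovered — not redundant.
Drop A5: j uncovered — not redundant.
Drop A6: the rest still cover every element — redundant.
Drop A8: the rest still cover every element — redundant.
Drop A9: e uncovered — not redundant.
3 redundant: A1, A6, A8.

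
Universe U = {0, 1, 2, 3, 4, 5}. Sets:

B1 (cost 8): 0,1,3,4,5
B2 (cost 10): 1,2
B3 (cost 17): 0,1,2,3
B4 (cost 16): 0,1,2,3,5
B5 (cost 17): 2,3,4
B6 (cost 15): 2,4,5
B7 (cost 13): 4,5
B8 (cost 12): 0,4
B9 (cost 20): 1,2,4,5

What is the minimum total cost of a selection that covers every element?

18

B1, B2 cover every element at cost 8 + 10 = 18.
Any cover uses at least 2 sets; among all covering selections none totals below 18.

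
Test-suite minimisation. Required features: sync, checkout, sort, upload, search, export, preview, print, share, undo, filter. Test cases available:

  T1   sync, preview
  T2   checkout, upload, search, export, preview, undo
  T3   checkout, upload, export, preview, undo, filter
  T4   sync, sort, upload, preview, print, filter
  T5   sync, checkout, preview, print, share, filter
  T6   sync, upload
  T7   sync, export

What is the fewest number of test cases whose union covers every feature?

T2, T4, T5 together cover {sync, checkout, sort, upload, search, export, preview, print, share, undo, filter} — every feature.
No 2 of the 7 test cases cover everything (all 21 pairs fall short), so 3 is minimum.

3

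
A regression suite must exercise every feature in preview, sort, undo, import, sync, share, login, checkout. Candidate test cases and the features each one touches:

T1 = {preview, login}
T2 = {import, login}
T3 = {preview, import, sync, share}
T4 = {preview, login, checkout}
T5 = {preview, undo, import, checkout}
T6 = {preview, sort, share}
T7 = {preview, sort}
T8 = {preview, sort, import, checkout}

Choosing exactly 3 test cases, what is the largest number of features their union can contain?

Choosing T1, T3, T5 covers {preview, undo, import, sync, share, login, checkout} — 7 features.
No choice of 3 test cases does better; here sort is left uncovered.

7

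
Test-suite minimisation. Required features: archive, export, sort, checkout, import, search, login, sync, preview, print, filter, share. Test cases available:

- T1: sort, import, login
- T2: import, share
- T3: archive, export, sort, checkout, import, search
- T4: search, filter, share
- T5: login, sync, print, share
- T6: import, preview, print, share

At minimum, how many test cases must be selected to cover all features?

T3, T4, T5, T6 together cover {archive, export, sort, checkout, import, search, login, sync, preview, print, filter, share} — every feature.
No 3 of the 6 test cases cover everything (all 20 triples fall short), so 4 is minimum.

4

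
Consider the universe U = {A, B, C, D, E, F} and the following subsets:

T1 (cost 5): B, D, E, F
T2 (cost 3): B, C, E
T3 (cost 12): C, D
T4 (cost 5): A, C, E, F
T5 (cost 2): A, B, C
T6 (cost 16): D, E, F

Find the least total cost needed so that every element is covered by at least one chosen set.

7

T1, T5 cover every element at cost 5 + 2 = 7.
Any cover uses at least 2 sets; among all covering selections none totals below 7.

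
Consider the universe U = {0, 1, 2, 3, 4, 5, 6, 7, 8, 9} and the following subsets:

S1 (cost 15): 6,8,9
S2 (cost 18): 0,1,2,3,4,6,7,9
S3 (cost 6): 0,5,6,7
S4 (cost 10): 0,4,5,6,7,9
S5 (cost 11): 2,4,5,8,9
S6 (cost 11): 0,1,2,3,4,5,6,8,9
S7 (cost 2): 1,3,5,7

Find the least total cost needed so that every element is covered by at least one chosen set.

13

S6, S7 cover every element at cost 11 + 2 = 13.
Any cover uses at least 2 sets; among all covering selections none totals below 13.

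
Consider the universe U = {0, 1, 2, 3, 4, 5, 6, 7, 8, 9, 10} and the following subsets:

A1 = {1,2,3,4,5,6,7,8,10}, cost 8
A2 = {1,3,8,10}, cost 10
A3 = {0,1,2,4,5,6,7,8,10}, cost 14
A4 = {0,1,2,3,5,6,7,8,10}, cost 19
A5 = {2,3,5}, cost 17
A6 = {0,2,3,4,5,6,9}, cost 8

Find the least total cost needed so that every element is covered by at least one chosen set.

16

A1, A6 cover every element at cost 8 + 8 = 16.
Any cover uses at least 2 sets; among all covering selections none totals below 16.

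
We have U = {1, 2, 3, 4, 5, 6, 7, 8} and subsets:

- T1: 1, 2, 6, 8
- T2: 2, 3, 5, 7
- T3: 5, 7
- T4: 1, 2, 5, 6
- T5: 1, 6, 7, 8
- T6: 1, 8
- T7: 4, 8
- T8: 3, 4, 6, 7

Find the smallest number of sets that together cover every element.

T1, T2, T7 together cover {1, 2, 3, 4, 5, 6, 7, 8} — every element.
No 2 of the 8 sets cover everything (all 28 pairs fall short), so 3 is minimum.

3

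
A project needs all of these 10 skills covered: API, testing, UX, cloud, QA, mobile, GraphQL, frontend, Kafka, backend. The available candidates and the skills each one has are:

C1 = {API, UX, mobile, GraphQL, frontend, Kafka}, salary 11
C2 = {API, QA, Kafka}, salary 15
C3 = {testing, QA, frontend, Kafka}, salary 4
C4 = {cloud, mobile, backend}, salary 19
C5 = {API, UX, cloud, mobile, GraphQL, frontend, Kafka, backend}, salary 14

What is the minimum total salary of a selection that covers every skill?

C3, C5 cover every skill at salary 4 + 14 = 18.
Any cover uses at least 2 candidates; among all covering selections none totals below 18.

18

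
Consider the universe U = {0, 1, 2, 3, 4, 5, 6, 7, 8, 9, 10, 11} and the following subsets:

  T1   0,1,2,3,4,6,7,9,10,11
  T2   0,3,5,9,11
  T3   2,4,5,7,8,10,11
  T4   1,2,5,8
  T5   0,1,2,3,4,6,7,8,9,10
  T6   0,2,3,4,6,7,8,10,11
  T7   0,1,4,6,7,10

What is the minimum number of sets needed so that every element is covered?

T1, T3 together cover {0, 1, 2, 3, 4, 5, 6, 7, 8, 9, 10, 11} — every element.
No single set contains all 12 elements, so 2 is optimal.

2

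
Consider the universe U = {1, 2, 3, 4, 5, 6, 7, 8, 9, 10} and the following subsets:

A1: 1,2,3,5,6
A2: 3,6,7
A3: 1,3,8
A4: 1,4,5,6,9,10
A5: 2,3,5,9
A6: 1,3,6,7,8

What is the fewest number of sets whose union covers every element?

3

A1, A4, A6 together cover {1, 2, 3, 4, 5, 6, 7, 8, 9, 10} — every element.
No 2 of the 6 sets cover everything (all 15 pairs fall short), so 3 is minimum.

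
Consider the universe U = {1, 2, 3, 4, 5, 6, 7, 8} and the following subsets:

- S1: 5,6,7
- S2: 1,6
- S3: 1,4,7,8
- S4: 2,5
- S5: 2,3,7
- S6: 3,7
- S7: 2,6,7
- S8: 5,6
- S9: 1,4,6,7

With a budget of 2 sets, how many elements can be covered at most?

6

Choosing S1, S3 covers {1, 4, 5, 6, 7, 8} — 6 elements.
No choice of 2 sets does better; here 2, 3 are left uncovered.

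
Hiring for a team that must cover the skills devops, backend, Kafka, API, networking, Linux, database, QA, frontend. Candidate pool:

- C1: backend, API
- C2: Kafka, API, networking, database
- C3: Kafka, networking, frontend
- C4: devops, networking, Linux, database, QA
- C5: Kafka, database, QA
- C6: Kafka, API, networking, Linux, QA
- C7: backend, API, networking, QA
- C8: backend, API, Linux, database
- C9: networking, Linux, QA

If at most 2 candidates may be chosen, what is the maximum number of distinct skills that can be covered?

Choosing C1, C4 covers {devops, backend, API, networking, Linux, database, QA} — 7 skills.
No choice of 2 candidates does better; here Kafka, frontend are left uncovered.

7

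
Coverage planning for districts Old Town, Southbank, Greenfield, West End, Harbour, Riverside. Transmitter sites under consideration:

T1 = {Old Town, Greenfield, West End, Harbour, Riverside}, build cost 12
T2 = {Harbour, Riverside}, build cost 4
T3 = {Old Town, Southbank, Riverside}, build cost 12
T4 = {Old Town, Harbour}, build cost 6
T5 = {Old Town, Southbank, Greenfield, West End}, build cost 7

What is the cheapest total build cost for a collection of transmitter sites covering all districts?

11

T2, T5 cover every district at build cost 4 + 7 = 11.
Any cover uses at least 2 transmitter sites; among all covering selections none totals below 11.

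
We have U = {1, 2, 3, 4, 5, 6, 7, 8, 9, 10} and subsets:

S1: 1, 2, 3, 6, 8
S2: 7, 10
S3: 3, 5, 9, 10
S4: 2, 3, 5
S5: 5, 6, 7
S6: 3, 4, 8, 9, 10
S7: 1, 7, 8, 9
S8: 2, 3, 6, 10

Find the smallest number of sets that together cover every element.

S1, S5, S6 together cover {1, 2, 3, 4, 5, 6, 7, 8, 9, 10} — every element.
No 2 of the 8 sets cover everything (all 28 pairs fall short), so 3 is minimum.

3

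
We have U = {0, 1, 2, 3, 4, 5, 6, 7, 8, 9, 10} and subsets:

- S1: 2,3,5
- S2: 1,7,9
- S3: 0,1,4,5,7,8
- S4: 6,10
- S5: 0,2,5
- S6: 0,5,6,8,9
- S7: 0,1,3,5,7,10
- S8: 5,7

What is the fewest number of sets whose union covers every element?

4

S1, S2, S3, S4 together cover {0, 1, 2, 3, 4, 5, 6, 7, 8, 9, 10} — every element.
No 3 of the 8 sets cover everything (all 56 triples fall short), so 4 is minimum.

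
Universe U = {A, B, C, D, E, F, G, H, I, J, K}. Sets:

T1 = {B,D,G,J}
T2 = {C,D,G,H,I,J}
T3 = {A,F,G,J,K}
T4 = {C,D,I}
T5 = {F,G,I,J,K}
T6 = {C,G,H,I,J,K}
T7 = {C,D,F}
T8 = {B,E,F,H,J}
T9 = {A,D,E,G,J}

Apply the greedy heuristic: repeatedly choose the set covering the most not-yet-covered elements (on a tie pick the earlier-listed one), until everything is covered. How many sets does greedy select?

Pick 1: T2 covers 6 new elements (C, D, G, H, I, J).
Pick 2: T3 covers 3 new elements (A, F, K).
Pick 3: T8 covers 2 new elements (B, E).
Greedy uses 3 sets.

3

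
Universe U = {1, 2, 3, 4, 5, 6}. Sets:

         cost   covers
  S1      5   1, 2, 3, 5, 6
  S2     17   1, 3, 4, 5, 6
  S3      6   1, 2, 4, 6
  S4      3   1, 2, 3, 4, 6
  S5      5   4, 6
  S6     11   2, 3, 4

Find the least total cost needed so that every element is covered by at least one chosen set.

S1, S4 cover every element at cost 5 + 3 = 8.
Any cover uses at least 2 sets; among all covering selections none totals below 8.

8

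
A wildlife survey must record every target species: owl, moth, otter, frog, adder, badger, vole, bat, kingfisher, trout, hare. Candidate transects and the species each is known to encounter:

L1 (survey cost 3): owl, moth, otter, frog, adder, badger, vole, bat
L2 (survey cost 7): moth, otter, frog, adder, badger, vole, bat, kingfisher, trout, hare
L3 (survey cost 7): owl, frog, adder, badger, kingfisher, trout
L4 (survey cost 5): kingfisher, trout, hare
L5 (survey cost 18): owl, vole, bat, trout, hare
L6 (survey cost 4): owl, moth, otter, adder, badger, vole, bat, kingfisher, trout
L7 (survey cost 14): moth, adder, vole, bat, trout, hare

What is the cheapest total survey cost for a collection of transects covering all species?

L1, L4 cover every species at survey cost 3 + 5 = 8.
Any cover uses at least 2 transects; among all covering selections none totals below 8.

8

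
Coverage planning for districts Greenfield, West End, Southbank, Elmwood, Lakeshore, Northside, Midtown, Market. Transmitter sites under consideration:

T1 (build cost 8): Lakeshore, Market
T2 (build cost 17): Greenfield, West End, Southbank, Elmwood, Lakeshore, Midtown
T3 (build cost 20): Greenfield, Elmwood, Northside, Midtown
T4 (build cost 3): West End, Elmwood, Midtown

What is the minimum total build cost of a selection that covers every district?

45

T1, T2, T3 cover every district at build cost 8 + 17 + 20 = 45.
Any cover uses at least 3 transmitter sites; among all covering selections none totals below 45.
Greedy by coverage-per-build cost would pick T4, T1, T2, T3 for 48 — worse than the optimum 45.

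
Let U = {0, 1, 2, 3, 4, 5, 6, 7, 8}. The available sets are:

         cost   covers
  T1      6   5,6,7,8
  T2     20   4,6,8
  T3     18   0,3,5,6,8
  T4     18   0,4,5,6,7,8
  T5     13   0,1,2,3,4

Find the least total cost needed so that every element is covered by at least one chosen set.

T1, T5 cover every element at cost 6 + 13 = 19.
Any cover uses at least 2 sets; among all covering selections none totals below 19.

19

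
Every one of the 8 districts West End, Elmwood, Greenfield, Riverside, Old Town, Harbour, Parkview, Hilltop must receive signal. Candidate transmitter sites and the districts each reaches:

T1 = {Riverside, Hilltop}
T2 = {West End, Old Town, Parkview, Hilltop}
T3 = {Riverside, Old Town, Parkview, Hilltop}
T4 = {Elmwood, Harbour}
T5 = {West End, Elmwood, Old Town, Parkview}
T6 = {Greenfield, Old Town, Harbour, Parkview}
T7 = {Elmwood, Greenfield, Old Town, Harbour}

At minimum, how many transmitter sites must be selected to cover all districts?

3

T1, T2, T7 together cover {West End, Elmwood, Greenfield, Riverside, Old Town, Harbour, Parkview, Hilltop} — every district.
No 2 of the 7 transmitter sites cover everything (all 21 pairs fall short), so 3 is minimum.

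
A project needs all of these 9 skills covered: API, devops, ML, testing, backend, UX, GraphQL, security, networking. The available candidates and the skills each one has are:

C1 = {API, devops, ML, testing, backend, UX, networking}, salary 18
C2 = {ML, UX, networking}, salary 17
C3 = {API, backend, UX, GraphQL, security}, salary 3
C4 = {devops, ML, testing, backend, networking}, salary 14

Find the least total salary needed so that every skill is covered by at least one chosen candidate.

C3, C4 cover every skill at salary 3 + 14 = 17.
Any cover uses at least 2 candidates; among all covering selections none totals below 17.

17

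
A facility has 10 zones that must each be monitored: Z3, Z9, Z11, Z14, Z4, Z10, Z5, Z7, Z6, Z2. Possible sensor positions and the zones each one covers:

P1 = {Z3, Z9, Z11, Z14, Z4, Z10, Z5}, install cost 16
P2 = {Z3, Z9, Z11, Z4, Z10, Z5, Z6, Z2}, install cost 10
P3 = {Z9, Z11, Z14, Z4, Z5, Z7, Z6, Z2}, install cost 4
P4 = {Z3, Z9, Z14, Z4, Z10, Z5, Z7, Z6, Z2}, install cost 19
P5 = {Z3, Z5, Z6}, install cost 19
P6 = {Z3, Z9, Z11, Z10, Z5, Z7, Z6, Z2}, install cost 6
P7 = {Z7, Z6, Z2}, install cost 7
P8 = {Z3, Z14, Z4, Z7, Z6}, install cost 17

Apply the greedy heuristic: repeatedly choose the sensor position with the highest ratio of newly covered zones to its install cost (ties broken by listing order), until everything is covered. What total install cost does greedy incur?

10

Pick 1: P3 adds 8 new (Z9, Z11, Z14, Z4, Z5, Z7, Z6, Z2) at install cost 4 (ratio 8/4).
Pick 2: P6 adds 2 new (Z3, Z10) at install cost 6 (ratio 2/6).
Greedy total install cost: 4 + 6 = 10.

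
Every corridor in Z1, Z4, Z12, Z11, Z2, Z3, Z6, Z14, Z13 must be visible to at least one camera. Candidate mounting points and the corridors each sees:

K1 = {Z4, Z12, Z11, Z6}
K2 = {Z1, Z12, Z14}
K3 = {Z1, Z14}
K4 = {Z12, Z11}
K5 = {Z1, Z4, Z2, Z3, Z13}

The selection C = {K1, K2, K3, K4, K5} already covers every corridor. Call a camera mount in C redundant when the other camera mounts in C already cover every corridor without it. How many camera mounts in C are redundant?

Drop K1: Z6 uncovered — not redundant.
Drop K2: the rest still cover every corridor — redundant.
Drop K3: the rest still cover every corridor — redundant.
Drop K4: the rest still cover every corridor — redundant.
Drop K5: Z2, Z3, Z13 uncovered — not redundant.
3 redundant: K2, K3, K4.

3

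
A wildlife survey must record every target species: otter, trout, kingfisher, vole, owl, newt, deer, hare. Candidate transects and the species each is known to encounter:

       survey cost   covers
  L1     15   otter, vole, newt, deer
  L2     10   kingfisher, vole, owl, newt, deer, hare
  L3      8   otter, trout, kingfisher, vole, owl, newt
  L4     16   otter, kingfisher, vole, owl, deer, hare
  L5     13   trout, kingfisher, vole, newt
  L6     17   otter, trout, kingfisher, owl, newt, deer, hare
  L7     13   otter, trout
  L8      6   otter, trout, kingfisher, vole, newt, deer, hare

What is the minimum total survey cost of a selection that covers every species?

L3, L8 cover every species at survey cost 8 + 6 = 14.
Any cover uses at least 2 transects; among all covering selections none totals below 14.

14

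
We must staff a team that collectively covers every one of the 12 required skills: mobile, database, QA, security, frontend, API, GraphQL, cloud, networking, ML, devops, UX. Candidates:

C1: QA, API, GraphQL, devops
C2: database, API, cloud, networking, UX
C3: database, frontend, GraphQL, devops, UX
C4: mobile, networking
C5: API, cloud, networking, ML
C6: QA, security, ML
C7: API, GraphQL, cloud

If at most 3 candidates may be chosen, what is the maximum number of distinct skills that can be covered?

11

Choosing C2, C3, C6 covers {database, QA, security, frontend, API, GraphQL, cloud, networking, ML, devops, UX} — 11 skills.
No choice of 3 candidates does better; here mobile is left uncovered.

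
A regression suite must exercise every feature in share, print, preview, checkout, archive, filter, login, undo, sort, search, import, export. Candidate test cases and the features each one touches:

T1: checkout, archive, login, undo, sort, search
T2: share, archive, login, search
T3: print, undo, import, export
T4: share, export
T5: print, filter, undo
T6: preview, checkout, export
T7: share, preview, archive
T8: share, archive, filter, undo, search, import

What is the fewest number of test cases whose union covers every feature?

4

T1, T3, T5, T7 together cover {share, print, preview, checkout, archive, filter, login, undo, sort, search, import, export} — every feature.
No 3 of the 8 test cases cover everything (all 56 triples fall short), so 4 is minimum.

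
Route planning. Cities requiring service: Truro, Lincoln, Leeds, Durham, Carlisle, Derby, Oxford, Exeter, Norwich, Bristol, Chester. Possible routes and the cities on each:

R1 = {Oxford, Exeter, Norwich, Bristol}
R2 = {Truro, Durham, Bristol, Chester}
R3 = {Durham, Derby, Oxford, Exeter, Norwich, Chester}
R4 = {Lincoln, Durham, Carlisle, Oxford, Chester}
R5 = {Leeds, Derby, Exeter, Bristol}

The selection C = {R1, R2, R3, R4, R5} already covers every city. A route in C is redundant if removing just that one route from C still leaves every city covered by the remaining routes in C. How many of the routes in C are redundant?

2

Drop R1: the rest still cover every city — redundant.
Drop R2: Truro uncovered — not redundant.
Drop R3: the rest still cover every city — redundant.
Drop R4: Lincoln, Carlisle uncovered — not redundant.
Drop R5: Leeds uncovered — not redundant.
2 redundant: R1, R3.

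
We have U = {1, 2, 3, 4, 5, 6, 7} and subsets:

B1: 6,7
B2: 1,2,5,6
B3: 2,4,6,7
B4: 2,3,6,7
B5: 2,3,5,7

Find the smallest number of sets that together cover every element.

3

B2, B3, B4 together cover {1, 2, 3, 4, 5, 6, 7} — every element.
No 2 of the 5 sets cover everything (all 10 pairs fall short), so 3 is minimum.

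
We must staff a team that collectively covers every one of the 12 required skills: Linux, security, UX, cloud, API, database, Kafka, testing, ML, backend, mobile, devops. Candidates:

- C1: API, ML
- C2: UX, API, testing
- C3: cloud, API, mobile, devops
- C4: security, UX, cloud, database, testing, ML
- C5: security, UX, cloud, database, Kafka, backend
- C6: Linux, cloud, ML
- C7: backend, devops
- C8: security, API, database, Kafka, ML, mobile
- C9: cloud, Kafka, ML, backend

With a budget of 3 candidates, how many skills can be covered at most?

Choosing C3, C4, C5 covers {security, UX, cloud, API, database, Kafka, testing, ML, backend, mobile, devops} — 11 skills.
No choice of 3 candidates does better; here Linux is left uncovered.

11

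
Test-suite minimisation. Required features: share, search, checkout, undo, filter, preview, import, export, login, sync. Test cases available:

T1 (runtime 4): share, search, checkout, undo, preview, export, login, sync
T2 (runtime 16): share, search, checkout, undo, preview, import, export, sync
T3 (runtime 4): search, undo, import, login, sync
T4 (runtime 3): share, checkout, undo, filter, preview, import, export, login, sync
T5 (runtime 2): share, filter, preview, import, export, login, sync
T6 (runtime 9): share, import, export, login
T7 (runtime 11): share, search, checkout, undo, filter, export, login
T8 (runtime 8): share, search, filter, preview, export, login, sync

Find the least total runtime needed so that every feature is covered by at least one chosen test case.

T1, T5 cover every feature at runtime 4 + 2 = 6.
Any cover uses at least 2 test cases; among all covering selections none totals below 6.

6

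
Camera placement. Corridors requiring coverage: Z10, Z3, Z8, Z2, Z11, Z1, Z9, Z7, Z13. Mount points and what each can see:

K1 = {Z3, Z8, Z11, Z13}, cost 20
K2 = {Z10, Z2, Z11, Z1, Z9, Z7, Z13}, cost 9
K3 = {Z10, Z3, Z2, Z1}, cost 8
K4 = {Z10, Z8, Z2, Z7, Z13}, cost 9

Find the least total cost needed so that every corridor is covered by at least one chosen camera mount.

K2, K3, K4 cover every corridor at cost 9 + 8 + 9 = 26.
Any cover uses at least 2 camera mounts; among all covering selections none totals below 26.

26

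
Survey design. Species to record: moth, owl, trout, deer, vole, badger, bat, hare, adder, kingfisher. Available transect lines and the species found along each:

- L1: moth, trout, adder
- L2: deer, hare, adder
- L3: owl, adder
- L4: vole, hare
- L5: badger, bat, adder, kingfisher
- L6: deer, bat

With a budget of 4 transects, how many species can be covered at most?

9

Choosing L1, L2, L3, L5 covers {moth, owl, trout, deer, badger, bat, hare, adder, kingfisher} — 9 species.
No choice of 4 transects does better; here vole is left uncovered.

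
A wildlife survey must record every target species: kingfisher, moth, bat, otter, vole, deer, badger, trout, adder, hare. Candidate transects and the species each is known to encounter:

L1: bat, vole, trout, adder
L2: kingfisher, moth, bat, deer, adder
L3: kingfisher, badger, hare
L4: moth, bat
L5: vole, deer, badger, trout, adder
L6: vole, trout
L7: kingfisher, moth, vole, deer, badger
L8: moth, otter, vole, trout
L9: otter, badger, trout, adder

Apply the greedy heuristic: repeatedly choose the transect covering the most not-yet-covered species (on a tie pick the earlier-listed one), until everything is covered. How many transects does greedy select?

Pick 1: L2 covers 5 new species (kingfisher, moth, bat, deer, adder).
Pick 2: L5 covers 3 new species (vole, badger, trout).
Pick 3: L3 covers 1 new species (hare).
Pick 4: L8 covers 1 new species (otter).
Greedy uses 4 transects. (The true minimum is 3.)

4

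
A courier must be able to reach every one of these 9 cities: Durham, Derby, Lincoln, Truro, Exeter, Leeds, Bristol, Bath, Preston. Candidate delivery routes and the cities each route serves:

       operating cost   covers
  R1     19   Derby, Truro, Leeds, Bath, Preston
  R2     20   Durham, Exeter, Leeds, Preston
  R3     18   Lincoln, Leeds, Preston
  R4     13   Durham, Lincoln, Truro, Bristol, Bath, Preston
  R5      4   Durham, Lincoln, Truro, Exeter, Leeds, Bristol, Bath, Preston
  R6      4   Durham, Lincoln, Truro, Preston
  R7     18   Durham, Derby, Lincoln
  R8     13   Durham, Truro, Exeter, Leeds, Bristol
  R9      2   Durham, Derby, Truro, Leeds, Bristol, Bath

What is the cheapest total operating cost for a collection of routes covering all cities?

6

R5, R9 cover every city at operating cost 4 + 2 = 6.
Any cover uses at least 2 routes; among all covering selections none totals below 6.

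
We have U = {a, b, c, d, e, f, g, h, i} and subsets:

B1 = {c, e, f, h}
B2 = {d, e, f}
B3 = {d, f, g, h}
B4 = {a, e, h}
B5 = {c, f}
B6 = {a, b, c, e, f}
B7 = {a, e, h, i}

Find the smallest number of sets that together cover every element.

3

B3, B6, B7 together cover {a, b, c, d, e, f, g, h, i} — every element.
No 2 of the 7 sets cover everything (all 21 pairs fall short), so 3 is minimum.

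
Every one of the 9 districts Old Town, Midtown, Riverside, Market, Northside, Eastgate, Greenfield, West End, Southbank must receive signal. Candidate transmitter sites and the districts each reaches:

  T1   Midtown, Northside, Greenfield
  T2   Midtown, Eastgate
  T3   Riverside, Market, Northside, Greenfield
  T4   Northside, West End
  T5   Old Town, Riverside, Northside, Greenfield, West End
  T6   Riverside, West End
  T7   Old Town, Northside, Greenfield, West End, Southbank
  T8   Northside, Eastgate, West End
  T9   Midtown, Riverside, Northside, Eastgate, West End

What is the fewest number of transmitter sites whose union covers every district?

T2, T3, T7 together cover {Old Town, Midtown, Riverside, Market, Northside, Eastgate, Greenfield, West End, Southbank} — every district.
No 2 of the 9 transmitter sites cover everything (all 36 pairs fall short), so 3 is minimum.

3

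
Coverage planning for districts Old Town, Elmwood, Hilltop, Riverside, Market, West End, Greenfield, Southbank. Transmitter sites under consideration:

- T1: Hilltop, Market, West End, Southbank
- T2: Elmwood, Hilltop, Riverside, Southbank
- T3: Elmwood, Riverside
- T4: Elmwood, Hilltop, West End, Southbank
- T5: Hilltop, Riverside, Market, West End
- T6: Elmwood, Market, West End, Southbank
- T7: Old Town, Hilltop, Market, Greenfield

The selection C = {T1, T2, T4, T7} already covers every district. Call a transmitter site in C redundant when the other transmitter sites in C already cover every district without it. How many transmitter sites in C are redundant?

2

Drop T1: the rest still cover every district — redundant.
Drop T2: Riverside uncovered — not redundant.
Drop T4: the rest still cover every district — redundant.
Drop T7: Old Town, Greenfield uncovered — not redundant.
2 redundant: T1, T4.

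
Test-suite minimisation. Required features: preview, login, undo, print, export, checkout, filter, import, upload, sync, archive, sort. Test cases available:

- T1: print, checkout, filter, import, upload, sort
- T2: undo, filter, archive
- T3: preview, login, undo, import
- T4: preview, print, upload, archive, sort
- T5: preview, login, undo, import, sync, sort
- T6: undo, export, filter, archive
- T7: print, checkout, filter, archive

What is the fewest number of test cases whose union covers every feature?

T1, T5, T6 together cover {preview, login, undo, print, export, checkout, filter, import, upload, sync, archive, sort} — every feature.
No 2 of the 7 test cases cover everything (all 21 pairs fall short), so 3 is minimum.

3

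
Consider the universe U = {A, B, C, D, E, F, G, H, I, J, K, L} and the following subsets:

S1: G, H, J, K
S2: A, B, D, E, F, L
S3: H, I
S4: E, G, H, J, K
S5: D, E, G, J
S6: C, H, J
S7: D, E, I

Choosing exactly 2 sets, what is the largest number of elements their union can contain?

10

Choosing S1, S2 covers {A, B, D, E, F, G, H, J, K, L} — 10 elements.
No choice of 2 sets does better; here C, I are left uncovered.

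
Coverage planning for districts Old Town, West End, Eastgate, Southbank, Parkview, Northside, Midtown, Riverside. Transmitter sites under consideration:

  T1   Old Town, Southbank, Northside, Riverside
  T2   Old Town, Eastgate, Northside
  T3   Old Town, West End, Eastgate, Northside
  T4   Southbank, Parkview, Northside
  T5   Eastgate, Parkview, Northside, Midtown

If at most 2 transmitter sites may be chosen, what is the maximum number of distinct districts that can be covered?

Choosing T1, T5 covers {Old Town, Eastgate, Southbank, Parkview, Northside, Midtown, Riverside} — 7 districts.
No choice of 2 transmitter sites does better; here West End is left uncovered.

7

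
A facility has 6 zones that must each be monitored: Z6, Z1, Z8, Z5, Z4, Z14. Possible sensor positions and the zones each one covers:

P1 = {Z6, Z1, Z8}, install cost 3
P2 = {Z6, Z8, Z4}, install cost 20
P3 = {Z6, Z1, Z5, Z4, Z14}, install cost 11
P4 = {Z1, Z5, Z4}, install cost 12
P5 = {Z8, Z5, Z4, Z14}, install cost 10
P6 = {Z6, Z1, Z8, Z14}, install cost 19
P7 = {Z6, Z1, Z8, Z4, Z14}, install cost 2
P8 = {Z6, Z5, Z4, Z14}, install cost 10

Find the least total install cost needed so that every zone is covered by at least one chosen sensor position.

12

P5, P7 cover every zone at install cost 10 + 2 = 12.
Any cover uses at least 2 sensor positions; among all covering selections none totals below 12.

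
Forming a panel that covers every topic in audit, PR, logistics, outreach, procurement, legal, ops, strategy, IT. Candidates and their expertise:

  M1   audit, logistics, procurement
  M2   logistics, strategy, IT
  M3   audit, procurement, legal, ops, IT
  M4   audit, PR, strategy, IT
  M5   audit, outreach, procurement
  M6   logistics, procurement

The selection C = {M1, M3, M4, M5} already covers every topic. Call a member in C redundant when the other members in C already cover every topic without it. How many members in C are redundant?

Drop M1: logistics uncovered — not redundant.
Drop M3: legal, ops uncovered — not redundant.
Drop M4: PR, strategy uncovered — not redundant.
Drop M5: outreach uncovered — not redundant.
None of the members in C is redundant.

0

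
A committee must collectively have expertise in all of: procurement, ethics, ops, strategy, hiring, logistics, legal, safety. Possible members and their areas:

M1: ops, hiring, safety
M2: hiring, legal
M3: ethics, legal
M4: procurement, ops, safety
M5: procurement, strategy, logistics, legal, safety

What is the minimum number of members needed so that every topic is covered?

M1, M3, M5 together cover {procurement, ethics, ops, strategy, hiring, logistics, legal, safety} — every topic.
No 2 of the 5 members cover everything (all 10 pairs fall short), so 3 is minimum.

3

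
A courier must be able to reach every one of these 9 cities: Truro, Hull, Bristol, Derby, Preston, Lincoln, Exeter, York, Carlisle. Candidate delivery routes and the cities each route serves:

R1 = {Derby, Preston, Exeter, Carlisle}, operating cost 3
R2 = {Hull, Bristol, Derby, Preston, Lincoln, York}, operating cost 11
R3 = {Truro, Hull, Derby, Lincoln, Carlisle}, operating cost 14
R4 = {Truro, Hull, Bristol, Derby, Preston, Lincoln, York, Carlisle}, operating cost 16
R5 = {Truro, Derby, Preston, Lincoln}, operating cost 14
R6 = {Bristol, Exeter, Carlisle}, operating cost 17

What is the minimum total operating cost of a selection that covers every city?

19

R1, R4 cover every city at operating cost 3 + 16 = 19.
Any cover uses at least 2 routes; among all covering selections none totals below 19.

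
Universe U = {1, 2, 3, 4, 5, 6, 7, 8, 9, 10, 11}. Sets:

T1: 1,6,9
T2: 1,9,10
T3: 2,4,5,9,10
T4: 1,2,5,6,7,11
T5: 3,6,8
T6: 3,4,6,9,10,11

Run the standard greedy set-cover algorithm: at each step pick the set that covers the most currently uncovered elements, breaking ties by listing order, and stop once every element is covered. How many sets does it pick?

Pick 1: T4 covers 6 new elements (1, 2, 5, 6, 7, 11).
Pick 2: T6 covers 4 new elements (3, 4, 9, 10).
Pick 3: T5 covers 1 new elements (8).
Greedy uses 3 sets.

3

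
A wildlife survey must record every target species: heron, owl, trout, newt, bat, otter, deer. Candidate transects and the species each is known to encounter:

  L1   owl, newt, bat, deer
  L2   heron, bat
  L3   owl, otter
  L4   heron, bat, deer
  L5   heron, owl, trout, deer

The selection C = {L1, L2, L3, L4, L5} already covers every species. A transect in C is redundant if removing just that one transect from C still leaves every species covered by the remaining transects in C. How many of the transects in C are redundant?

2

Drop L1: newt uncovered — not redundant.
Drop L2: the rest still cover every species — redundant.
Drop L3: otter uncovered — not redundant.
Drop L4: the rest still cover every species — redundant.
Drop L5: trout uncovered — not redundant.
2 redundant: L2, L4.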